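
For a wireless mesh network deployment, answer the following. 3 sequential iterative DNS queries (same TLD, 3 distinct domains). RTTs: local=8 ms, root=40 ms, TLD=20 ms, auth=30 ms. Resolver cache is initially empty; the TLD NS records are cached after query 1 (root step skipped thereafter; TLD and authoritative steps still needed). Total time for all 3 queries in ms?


Lookup 1 (cold cache): local + root + TLD + auth = 8 + 40 + 20 + 30 = 98 ms
Lookups 2..3 (TLD NS cached -> skip root; new domain -> still ask TLD and auth): local + TLD + auth = 8 + 20 + 30 = 58 ms each
Remaining 2 lookups: 2 * 58 = 116 ms
Total = 98 + 116 = 214 ms

214


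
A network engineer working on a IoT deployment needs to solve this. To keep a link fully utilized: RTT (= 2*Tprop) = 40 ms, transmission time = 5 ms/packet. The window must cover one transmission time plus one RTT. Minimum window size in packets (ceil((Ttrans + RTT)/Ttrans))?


Given: Ttrans = 5 ms, RTT = 40 ms (= 2 * Tprop, Tprop = 20 ms)
Time until first ACK returns = Ttrans + RTT = 5 + 40 = 45 ms
Need W * Ttrans >= Ttrans + RTT  ->  W >= (Ttrans + RTT) / Ttrans
(Ttrans + RTT) / Ttrans = 45 / 5 = 9
W_min = ceil(9) = 9

9


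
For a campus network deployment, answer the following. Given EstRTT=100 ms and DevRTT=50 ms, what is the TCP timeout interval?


Given: EstRTT = 100 ms, DevRTT = 50 ms
Timeout = EstRTT + 4 * DevRTT
4 * DevRTT = 4 * 50 = 200
Timeout = 100 + 200 = 300 ms

300


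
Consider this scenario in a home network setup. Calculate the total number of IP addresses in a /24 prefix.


Given: CIDR prefix /24
Host bits = 32 - 24 = 8
Total addresses = 2^8 = 256

256


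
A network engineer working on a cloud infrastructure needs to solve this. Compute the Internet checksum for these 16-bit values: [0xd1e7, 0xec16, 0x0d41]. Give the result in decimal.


Given words: [0xd1e7, 0xec16, 0x0d41]
Step 1: Sum all words
Raw sum = 53735 + 60438 + 3393 = 117566
Step 2: Fold carry: (52030 + 1) = 52031
One's complement = ~52031 & 0xFFFF = 13504

13504


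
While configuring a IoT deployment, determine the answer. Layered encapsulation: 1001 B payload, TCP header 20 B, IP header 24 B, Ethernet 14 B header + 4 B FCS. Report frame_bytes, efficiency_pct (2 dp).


TCP segment = 1001 + 20 = 1021 B
IP packet = 1021 + 24 = 1045 B
Ethernet frame = 1045 + 14 + 4 = 1063 B
Efficiency = app / frame = 1001 / 1063 = 0.941675 = 94.1675% -> 94.17% (2 dp)

1063, 94.17


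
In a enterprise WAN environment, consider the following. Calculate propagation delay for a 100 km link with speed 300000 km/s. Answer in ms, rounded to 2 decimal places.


Given: distance = 100 km, speed = 300000 km/s
Delay = distance / speed = 100 / 300000 seconds
Delay in ms = 100 * 1000 / 300000
Delay = 0.3333 ms
Rounded to 2 dp = 0.33 ms

0.33


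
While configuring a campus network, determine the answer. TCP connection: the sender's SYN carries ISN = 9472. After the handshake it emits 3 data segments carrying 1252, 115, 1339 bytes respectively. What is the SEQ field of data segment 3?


The SYN occupies sequence number ISN = 9472, so the first data byte is ISN + 1 = 9473.
SEQ of data segment i = (ISN + 1) + sum of payload sizes of segments 1..i-1.
Segment 1: SEQ = 9473, payload = 1252 bytes
Segment 2: SEQ = 10725, payload = 115 bytes
Segment 3: SEQ = 10840, payload = 1339 bytes
SEQ of segment 3 = 9473 + 1252 + 115 = 10840

10840


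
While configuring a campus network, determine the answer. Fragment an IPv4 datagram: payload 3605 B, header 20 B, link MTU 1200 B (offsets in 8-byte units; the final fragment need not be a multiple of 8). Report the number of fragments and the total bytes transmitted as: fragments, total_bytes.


Max data per non-final fragment = floor((MTU - header)/8)*8 = floor((1200 - 20)/8)*8 = floor(1180/8)*8 = 1176 B
Final fragment needs no 8-byte alignment: it can carry up to MTU - header = 1180 B
Non-final fragments needed = ceil((payload - 1180) / 1176) = ceil(2425/1176) = ceil(2.0621) = 3
Number of fragments = 3 + 1 = 4
Fragment sizes (data): 3 * 1176 B + 77 B (last, 77 <= 1180 OK)
Total bytes sent = payload + n_frags * header = 3605 + 4*20 = 3605 + 80 = 3685 B

4, 3685


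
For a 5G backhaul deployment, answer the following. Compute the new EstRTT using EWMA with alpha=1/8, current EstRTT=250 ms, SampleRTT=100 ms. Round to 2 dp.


Given: EstRTT = 250 ms, SampleRTT = 100 ms, alpha = 1/8
New EstRTT = (1 - alpha) * EstRTT + alpha * SampleRTT
(7/8) * 250 = 218.75
(1/8) * 100 = 12.5
New EstRTT = 218.75 + 12.5 = 231.25 ms -> 231.25 ms (2 dp)

231.25


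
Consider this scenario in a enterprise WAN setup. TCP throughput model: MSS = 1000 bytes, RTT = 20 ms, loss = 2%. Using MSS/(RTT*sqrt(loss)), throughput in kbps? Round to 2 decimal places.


Given: MSS = 1000 bytes, RTT = 20 ms, loss = 2%
RTT in seconds = 20 / 1000 = 0.02
Loss rate = 2% = 0.02
sqrt(loss) = sqrt(0.02) = 0.141421356237
Throughput (bytes/s) = 1000 / (0.02 * 0.141421356237) = 353553.3906
Throughput (kbps) = 353553.3906 * 8 / 1000 = 2828.427125 -> 2828.43 kbps (2 dp)

2828.43


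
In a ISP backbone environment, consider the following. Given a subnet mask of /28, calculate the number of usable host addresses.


Given: subnet mask /28
Host bits = 32 - 28 = 4
Total addresses = 2^4 = 16
Usable hosts = 16 - 2 (network + broadcast) = 14

14


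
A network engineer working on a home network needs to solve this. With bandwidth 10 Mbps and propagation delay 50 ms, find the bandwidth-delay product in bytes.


Given: bandwidth = 10 Mbps, delay = 50 ms
BDP in bits = 10 * 10^6 * 50 / 1000
BDP in bits = 500000
BDP in bytes = 500000 / 8 = 62500

62500


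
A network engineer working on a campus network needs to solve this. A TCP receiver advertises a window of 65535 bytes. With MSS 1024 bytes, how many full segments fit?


Given: RWND = 65535 bytes, MSS = 1024 bytes
Full segments = floor(RWND / MSS)
Full segments = floor(65535 / 1024)
Full segments = floor(63.999) = 63

63


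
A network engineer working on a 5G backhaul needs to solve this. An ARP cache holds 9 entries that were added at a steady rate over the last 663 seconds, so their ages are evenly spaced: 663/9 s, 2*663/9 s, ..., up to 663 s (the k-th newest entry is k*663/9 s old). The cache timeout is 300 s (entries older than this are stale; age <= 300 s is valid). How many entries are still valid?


Ages are k * 663/9 s for k = 1..9 (spacing = 73.6667 s).
Entry k is valid iff k * 663/9 <= 300 iff k <= 9 * 300 / 663 = 4.0724
n_valid = floor(4.0724) = 4
(n_stale = 9 - 4 = 5)

4


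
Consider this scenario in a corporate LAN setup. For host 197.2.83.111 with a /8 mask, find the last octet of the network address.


Given: IP = 197.2.83.111, prefix = /8
Subnet mask = 255.0.0.0
Last octet of IP: 111
Last octet of mask: 0
Network last octet = 111 AND 0 = 0

0


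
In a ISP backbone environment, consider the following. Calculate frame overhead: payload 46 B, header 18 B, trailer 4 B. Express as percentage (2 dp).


Given: payload = 46 B, header = 18 B, trailer = 4 B
Overhead bytes = header + trailer = 18 + 4 = 22
Total frame = payload + overhead = 46 + 22 = 68
Overhead % = 22 / 68 * 100 = 32.3529% -> 32.35% (2 dp)

32.35


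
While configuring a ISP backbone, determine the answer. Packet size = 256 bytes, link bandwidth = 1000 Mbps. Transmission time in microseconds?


Given: packet = 256 bytes, bandwidth = 1000 Mbps
Packet in bits = 256 * 8 = 2048 bits
Bandwidth = 1000 * 10^6 = 1000000000 bps
Time = 2048 / 1000000000 seconds
Time in us = 2048 * 10^6 / 1000000000 = 2.048

2.048


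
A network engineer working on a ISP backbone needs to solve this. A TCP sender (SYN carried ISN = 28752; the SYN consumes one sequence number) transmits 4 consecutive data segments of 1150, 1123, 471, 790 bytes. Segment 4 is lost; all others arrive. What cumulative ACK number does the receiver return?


SYN uses sequence number 28752; first data byte = ISN + 1 = 28753.
Segment 1: SEQ = 28753, len = 1150 B, covers [28753, 29902]
Segment 2: SEQ = 29903, len = 1123 B, covers [29903, 31025]
Segment 3: SEQ = 31026, len = 471 B, covers [31026, 31496]
Segment 4: SEQ = 31497, len = 790 B, covers [31497, 32286] [LOST]
In-order data received: bytes [28753, 31496] (segments 1..3).
Segment 4 missing -> gap begins at byte 31497.
Cumulative ACK = next expected in-order byte = 28753 + 1150 + 1123 + 471 = 31497

31497


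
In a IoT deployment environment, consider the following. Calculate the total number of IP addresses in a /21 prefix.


Given: CIDR prefix /21
Host bits = 32 - 21 = 11
Total addresses = 2^11 = 2048

2048


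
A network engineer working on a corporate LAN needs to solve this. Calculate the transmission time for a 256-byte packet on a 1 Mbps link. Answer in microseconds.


Given: packet = 256 bytes, bandwidth = 1 Mbps
Packet in bits = 256 * 8 = 2048 bits
Bandwidth = 1 * 10^6 = 1000000 bps
Time = 2048 / 1000000 seconds
Time in us = 2048 * 10^6 / 1000000 = 2048

2048


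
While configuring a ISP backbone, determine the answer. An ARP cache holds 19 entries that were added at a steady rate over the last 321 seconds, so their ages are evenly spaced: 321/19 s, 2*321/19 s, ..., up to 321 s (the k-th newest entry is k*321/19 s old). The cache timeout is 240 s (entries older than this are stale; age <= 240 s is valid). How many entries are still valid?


Ages are k * 321/19 s for k = 1..19 (spacing = 16.8947 s).
Entry k is valid iff k * 321/19 <= 240 iff k <= 19 * 240 / 321 = 14.2056
n_valid = floor(14.2056) = 14
(n_stale = 19 - 14 = 5)

14


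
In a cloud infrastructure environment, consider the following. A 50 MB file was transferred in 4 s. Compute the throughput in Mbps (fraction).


Given: file = 50 MB, time = 4 s
File in Mb = 50 * 8 = 400 Mb
Throughput = 400 / 4 Mbps
Throughput = 100 Mbps

100


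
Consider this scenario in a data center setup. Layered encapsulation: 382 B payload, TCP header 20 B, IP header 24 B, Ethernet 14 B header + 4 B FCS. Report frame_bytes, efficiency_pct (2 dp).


TCP segment = 382 + 20 = 402 B
IP packet = 402 + 24 = 426 B
Ethernet frame = 426 + 14 + 4 = 444 B
Efficiency = app / frame = 382 / 444 = 0.860360 = 86.0360% -> 86.04% (2 dp)

444, 86.04


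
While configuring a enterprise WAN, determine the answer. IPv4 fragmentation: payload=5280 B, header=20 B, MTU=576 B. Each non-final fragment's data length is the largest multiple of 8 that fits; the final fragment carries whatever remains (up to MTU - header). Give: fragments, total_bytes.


Max data per non-final fragment = floor((MTU - header)/8)*8 = floor((576 - 20)/8)*8 = floor(556/8)*8 = 552 B
Final fragment needs no 8-byte alignment: it can carry up to MTU - header = 556 B
Non-final fragments needed = ceil((payload - 556) / 552) = ceil(4724/552) = ceil(8.5580) = 9
Number of fragments = 9 + 1 = 10
Fragment sizes (data): 9 * 552 B + 312 B (last, 312 <= 556 OK)
Total bytes sent = payload + n_frags * header = 5280 + 10*20 = 5280 + 200 = 5480 B

10, 5480


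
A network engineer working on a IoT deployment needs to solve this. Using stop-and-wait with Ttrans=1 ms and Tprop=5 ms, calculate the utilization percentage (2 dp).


Given: Ttrans = 1 ms, Tprop = 5 ms
RTT = 2 * Tprop = 2 * 5 = 10 ms
U = Ttrans / (Ttrans + RTT)
U = 1 / (1 + 10)
U = 1 / 11 = 0.090909
U% = 9.09%

9.09


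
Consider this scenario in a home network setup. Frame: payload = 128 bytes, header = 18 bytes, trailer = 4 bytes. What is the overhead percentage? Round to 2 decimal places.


Given: payload = 128 B, header = 18 B, trailer = 4 B
Overhead bytes = header + trailer = 18 + 4 = 22
Total frame = payload + overhead = 128 + 22 = 150
Overhead % = 22 / 150 * 100 = 14.6667% -> 14.67% (2 dp)

14.67


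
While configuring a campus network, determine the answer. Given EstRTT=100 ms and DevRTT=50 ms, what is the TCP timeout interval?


Given: EstRTT = 100 ms, DevRTT = 50 ms
Timeout = EstRTT + 4 * DevRTT
4 * DevRTT = 4 * 50 = 200
Timeout = 100 + 200 = 300 ms

300


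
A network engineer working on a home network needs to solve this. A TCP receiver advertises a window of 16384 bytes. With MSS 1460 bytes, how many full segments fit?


Given: RWND = 16384 bytes, MSS = 1460 bytes
Full segments = floor(RWND / MSS)
Full segments = floor(16384 / 1460)
Full segments = floor(11.2219) = 11

11


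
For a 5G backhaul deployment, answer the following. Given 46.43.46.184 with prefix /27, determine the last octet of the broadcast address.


Given: IP = 46.43.46.184, prefix = /27
Host bits = 32 - 27 = 5
Network last octet = 184 AND mask = 160
Host part size = 2^5 - 1 = 31
Broadcast last octet = 160 OR 31 = 191

191


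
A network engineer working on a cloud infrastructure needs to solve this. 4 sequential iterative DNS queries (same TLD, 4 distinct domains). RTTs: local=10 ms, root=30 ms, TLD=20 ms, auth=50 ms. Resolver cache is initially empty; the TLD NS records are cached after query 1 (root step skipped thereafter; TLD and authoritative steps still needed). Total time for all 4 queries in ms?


Lookup 1 (cold cache): local + root + TLD + auth = 10 + 30 + 20 + 50 = 110 ms
Lookups 2..4 (TLD NS cached -> skip root; new domain -> still ask TLD and auth): local + TLD + auth = 10 + 20 + 50 = 80 ms each
Remaining 3 lookups: 3 * 80 = 240 ms
Total = 110 + 240 = 350 ms

350


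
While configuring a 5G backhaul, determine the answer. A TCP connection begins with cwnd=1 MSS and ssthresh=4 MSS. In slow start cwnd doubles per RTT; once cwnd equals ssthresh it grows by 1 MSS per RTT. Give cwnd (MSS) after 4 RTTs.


RTT 0: cwnd = 1 MSS (initial)
RTT 1: cwnd = 2 MSS (slow start, doubled)
RTT 2: cwnd = 4 MSS (slow start, doubled)
RTT 3: cwnd = 5 MSS (congestion avoidance, +1)
RTT 4: cwnd = 6 MSS (congestion avoidance, +1)

6


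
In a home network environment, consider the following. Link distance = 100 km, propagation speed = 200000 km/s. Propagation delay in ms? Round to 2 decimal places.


Given: distance = 100 km, speed = 200000 km/s
Delay = distance / speed = 100 / 200000 seconds
Delay in ms = 100 * 1000 / 200000
Delay = 0.5000 ms
Rounded to 2 dp = 0.50 ms

0.50


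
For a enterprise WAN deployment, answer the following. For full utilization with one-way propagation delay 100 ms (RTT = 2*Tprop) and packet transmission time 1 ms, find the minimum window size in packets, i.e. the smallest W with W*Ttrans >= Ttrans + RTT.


Given: Ttrans = 1 ms, RTT = 200 ms (= 2 * Tprop, Tprop = 100 ms)
Time until first ACK returns = Ttrans + RTT = 1 + 200 = 201 ms
Need W * Ttrans >= Ttrans + RTT  ->  W >= (Ttrans + RTT) / Ttrans
(Ttrans + RTT) / Ttrans = 201 / 1 = 201
W_min = ceil(201) = 201

201


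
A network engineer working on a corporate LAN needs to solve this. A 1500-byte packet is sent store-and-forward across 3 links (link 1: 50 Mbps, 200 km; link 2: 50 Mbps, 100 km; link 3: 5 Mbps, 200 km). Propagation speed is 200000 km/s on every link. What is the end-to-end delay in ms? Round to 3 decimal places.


Packet = 1500 bytes = 12000 bits. Store-and-forward: sum (t_trans + t_prop) per link.
Link 1: t_trans = 12000/(50*10^6) s = 0.2400 ms; t_prop = 200/200000 s = 1.0000 ms; subtotal = 1.2400 ms
Link 2: t_trans = 12000/(50*10^6) s = 0.2400 ms; t_prop = 100/200000 s = 0.5000 ms; subtotal = 0.7400 ms
Link 3: t_trans = 12000/(5*10^6) s = 2.4000 ms; t_prop = 200/200000 s = 1.0000 ms; subtotal = 3.4000 ms
End-to-end = 1.2400 + 0.7400 + 3.4000 = 5.3800 ms -> 5.380 ms (3 dp)

5.380


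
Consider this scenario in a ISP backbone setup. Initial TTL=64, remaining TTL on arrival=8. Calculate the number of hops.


Given: initial TTL = 64, received TTL = 8
Hops = initial TTL - received TTL
Hops = 64 - 8 = 56

56


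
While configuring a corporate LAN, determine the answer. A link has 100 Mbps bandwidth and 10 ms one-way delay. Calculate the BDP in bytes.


Given: bandwidth = 100 Mbps, delay = 10 ms
BDP in bits = 100 * 10^6 * 10 / 1000
BDP in bits = 1000000
BDP in bytes = 1000000 / 8 = 125000

125000


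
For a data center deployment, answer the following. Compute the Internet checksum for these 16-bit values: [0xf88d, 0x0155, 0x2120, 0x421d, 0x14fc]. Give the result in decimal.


Given words: [0xf88d, 0x0155, 0x2120, 0x421d, 0x14fc]
Step 1: Sum all words
Raw sum = 63629 + 341 + 8480 + 16925 + 5372 = 94747
Step 2: Fold carry: (29211 + 1) = 29212
One's complement = ~29212 & 0xFFFF = 36323

36323


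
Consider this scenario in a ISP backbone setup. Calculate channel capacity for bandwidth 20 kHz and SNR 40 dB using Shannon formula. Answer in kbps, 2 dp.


Given: B = 20 kHz, SNR = 40 dB
SNR linear = 10^(40/10) = 10000
1 + SNR = 10001
log2(10001) = 13.2878566418
C = 20 * 1000 * 13.2878566418 = 265757.1328 bps
C = 265.757133 kbps -> 265.76 kbps (2 dp)

265.76


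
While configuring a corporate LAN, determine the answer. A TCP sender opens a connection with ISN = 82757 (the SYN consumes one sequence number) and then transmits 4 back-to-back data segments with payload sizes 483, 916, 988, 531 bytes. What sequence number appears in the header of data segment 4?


The SYN occupies sequence number ISN = 82757, so the first data byte is ISN + 1 = 82758.
SEQ of data segment i = (ISN + 1) + sum of payload sizes of segments 1..i-1.
Segment 1: SEQ = 82758, payload = 483 bytes
Segment 2: SEQ = 83241, payload = 916 bytes
Segment 3: SEQ = 84157, payload = 988 bytes
Segment 4: SEQ = 85145, payload = 531 bytes
SEQ of segment 4 = 82758 + 483 + 916 + 988 = 85145

85145


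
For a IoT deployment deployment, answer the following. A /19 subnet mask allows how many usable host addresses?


Given: subnet mask /19
Host bits = 32 - 19 = 13
Total addresses = 2^13 = 8192
Usable hosts = 8192 - 2 (network + broadcast) = 8190

8190


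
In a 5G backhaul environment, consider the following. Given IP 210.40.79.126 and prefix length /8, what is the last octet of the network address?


Given: IP = 210.40.79.126, prefix = /8
Subnet mask = 255.0.0.0
Last octet of IP: 126
Last octet of mask: 0
Network last octet = 126 AND 0 = 0

0


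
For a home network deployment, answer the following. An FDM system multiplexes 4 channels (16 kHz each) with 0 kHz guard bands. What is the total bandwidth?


Given: 4 channels, 16 kHz each, guard = 0 kHz
Channel bandwidth = 4 * 16 = 64 kHz
Guard bands = 3 gaps * 0 kHz = 0 kHz
Total = 64 + 0 = 64 kHz

64


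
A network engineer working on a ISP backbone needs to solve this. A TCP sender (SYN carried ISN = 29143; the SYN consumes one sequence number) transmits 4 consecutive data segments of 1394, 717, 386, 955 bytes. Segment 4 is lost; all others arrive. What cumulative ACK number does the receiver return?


SYN uses sequence number 29143; first data byte = ISN + 1 = 29144.
Segment 1: SEQ = 29144, len = 1394 B, covers [29144, 30537]
Segment 2: SEQ = 30538, len = 717 B, covers [30538, 31254]
Segment 3: SEQ = 31255, len = 386 B, covers [31255, 31640]
Segment 4: SEQ = 31641, len = 955 B, covers [31641, 32595] [LOST]
In-order data received: bytes [29144, 31640] (segments 1..3).
Segment 4 missing -> gap begins at byte 31641.
Cumulative ACK = next expected in-order byte = 29144 + 1394 + 717 + 386 = 31641

31641


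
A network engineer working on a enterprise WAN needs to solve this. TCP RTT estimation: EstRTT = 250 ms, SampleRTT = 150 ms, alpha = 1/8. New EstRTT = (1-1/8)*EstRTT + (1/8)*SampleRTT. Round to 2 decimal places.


Given: EstRTT = 250 ms, SampleRTT = 150 ms, alpha = 1/8
New EstRTT = (1 - alpha) * EstRTT + alpha * SampleRTT
(7/8) * 250 = 218.75
(1/8) * 150 = 18.75
New EstRTT = 218.75 + 18.75 = 237.5 ms -> 237.50 ms (2 dp)

237.50


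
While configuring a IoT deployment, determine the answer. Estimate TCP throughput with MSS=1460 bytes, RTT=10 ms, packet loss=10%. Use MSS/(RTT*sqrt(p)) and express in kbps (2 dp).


Given: MSS = 1460 bytes, RTT = 10 ms, loss = 10%
RTT in seconds = 10 / 1000 = 0.01
Loss rate = 10% = 0.1
sqrt(loss) = sqrt(0.1) = 0.316227766017
Throughput (bytes/s) = 1460 / (0.01 * 0.316227766017) = 461692.5384
Throughput (kbps) = 461692.5384 * 8 / 1000 = 3693.540307 -> 3693.54 kbps (2 dp)

3693.54


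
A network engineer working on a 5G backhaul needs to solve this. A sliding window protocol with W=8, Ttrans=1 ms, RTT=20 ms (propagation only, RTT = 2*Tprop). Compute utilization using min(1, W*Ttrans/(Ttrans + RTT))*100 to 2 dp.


Given: W = 8, Ttrans = 1 ms, RTT = 20 ms (= 2 * Tprop, Tprop = 10 ms)
Cycle time = Ttrans + RTT = 1 + 20 = 21 ms (first packet sent until its ACK returns)
W * Ttrans = 8 * 1 = 8 ms of sending per cycle
W * Ttrans / (Ttrans + RTT) = 8 / 21 = 0.380952
U = min(1, 0.380952) = 0.380952
U% = 38.10%

38.10


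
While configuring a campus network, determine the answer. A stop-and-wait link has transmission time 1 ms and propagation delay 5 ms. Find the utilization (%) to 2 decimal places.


Given: Ttrans = 1 ms, Tprop = 5 ms
RTT = 2 * Tprop = 2 * 5 = 10 ms
U = Ttrans / (Ttrans + RTT)
U = 1 / (1 + 10)
U = 1 / 11 = 0.090909
U% = 9.09%

9.09


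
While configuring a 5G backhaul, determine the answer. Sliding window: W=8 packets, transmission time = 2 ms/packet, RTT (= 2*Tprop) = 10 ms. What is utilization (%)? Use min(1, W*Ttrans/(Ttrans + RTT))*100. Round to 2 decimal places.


Given: W = 8, Ttrans = 2 ms, RTT = 10 ms (= 2 * Tprop, Tprop = 5 ms)
Cycle time = Ttrans + RTT = 2 + 10 = 12 ms (first packet sent until its ACK returns)
W * Ttrans = 8 * 2 = 16 ms of sending per cycle
W * Ttrans / (Ttrans + RTT) = 16 / 12 = 1.333333
U = min(1, 1.333333) = 1.000000
U% = 100.00%

100.00


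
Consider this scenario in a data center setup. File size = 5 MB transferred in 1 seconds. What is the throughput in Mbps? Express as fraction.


Given: file = 5 MB, time = 1 s
File in Mb = 5 * 8 = 40 Mb
Throughput = 40 / 1 Mbps
Throughput = 40 Mbps

40


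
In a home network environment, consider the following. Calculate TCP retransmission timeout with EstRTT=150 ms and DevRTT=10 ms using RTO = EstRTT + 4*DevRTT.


Given: EstRTT = 150 ms, DevRTT = 10 ms
Timeout = EstRTT + 4 * DevRTT
4 * DevRTT = 4 * 10 = 40
Timeout = 150 + 40 = 190 ms

190


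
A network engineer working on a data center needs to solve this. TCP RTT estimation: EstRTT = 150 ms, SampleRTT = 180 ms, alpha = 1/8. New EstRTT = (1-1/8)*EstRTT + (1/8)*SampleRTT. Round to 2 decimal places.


Given: EstRTT = 150 ms, SampleRTT = 180 ms, alpha = 1/8
New EstRTT = (1 - alpha) * EstRTT + alpha * SampleRTT
(7/8) * 150 = 131.25
(1/8) * 180 = 22.5
New EstRTT = 131.25 + 22.5 = 153.75 ms -> 153.75 ms (2 dp)

153.75


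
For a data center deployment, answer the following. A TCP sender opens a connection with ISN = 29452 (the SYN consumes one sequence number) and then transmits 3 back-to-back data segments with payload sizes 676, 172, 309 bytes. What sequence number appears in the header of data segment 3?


The SYN occupies sequence number ISN = 29452, so the first data byte is ISN + 1 = 29453.
SEQ of data segment i = (ISN + 1) + sum of payload sizes of segments 1..i-1.
Segment 1: SEQ = 29453, payload = 676 bytes
Segment 2: SEQ = 30129, payload = 172 bytes
Segment 3: SEQ = 30301, payload = 309 bytes
SEQ of segment 3 = 29453 + 676 + 172 = 30301

30301


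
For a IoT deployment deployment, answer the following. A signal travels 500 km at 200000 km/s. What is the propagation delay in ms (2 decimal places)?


Given: distance = 500 km, speed = 200000 km/s
Delay = distance / speed = 500 / 200000 seconds
Delay in ms = 500 * 1000 / 200000
Delay = 2.5000 ms
Rounded to 2 dp = 2.50 ms

2.50


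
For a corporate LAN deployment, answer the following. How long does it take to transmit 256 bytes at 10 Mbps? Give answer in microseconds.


Given: packet = 256 bytes, bandwidth = 10 Mbps
Packet in bits = 256 * 8 = 2048 bits
Bandwidth = 10 * 10^6 = 10000000 bps
Time = 2048 / 10000000 seconds
Time in us = 2048 * 10^6 / 10000000 = 204.8

204.8


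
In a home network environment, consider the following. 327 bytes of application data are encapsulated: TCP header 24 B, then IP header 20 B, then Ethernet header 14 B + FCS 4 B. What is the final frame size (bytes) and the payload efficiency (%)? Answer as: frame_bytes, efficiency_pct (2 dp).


TCP segment = 327 + 24 = 351 B
IP packet = 351 + 20 = 371 B
Ethernet frame = 371 + 14 + 4 = 389 B
Efficiency = app / frame = 327 / 389 = 0.840617 = 84.0617% -> 84.06% (2 dp)

389, 84.06


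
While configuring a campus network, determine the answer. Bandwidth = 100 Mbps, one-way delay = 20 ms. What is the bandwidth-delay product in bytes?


Given: bandwidth = 100 Mbps, delay = 20 ms
BDP in bits = 100 * 10^6 * 20 / 1000
BDP in bits = 2000000
BDP in bytes = 2000000 / 8 = 250000

250000


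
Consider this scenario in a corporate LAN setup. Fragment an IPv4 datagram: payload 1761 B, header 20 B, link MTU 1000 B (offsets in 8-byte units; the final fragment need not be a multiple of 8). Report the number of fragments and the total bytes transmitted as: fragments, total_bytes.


Max data per non-final fragment = floor((MTU - header)/8)*8 = floor((1000 - 20)/8)*8 = floor(980/8)*8 = 976 B
Final fragment needs no 8-byte alignment: it can carry up to MTU - header = 980 B
Non-final fragments needed = ceil((payload - 980) / 976) = ceil(781/976) = ceil(0.8002) = 1
Number of fragments = 1 + 1 = 2
Fragment sizes (data): 1 * 976 B + 785 B (last, 785 <= 980 OK)
Total bytes sent = payload + n_frags * header = 1761 + 2*20 = 1761 + 40 = 1801 B

2, 1801


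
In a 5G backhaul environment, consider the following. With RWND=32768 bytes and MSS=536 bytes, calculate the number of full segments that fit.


Given: RWND = 32768 bytes, MSS = 536 bytes
Full segments = floor(RWND / MSS)
Full segments = floor(32768 / 536)
Full segments = floor(61.1343) = 61

61


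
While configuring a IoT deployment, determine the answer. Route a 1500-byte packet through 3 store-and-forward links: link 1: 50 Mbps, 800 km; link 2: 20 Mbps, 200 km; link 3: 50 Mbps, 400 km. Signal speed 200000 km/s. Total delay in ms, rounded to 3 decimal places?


Packet = 1500 bytes = 12000 bits. Store-and-forward: sum (t_trans + t_prop) per link.
Link 1: t_trans = 12000/(50*10^6) s = 0.2400 ms; t_prop = 800/200000 s = 4.0000 ms; subtotal = 4.2400 ms
Link 2: t_trans = 12000/(20*10^6) s = 0.6000 ms; t_prop = 200/200000 s = 1.0000 ms; subtotal = 1.6000 ms
Link 3: t_trans = 12000/(50*10^6) s = 0.2400 ms; t_prop = 400/200000 s = 2.0000 ms; subtotal = 2.2400 ms
End-to-end = 4.2400 + 1.6000 + 2.2400 = 8.0800 ms -> 8.080 ms (3 dp)

8.080


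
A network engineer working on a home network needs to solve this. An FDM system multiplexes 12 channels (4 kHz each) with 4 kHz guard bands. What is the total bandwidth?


Given: 12 channels, 4 kHz each, guard = 4 kHz
Channel bandwidth = 12 * 4 = 48 kHz
Guard bands = 11 gaps * 4 kHz = 44 kHz
Total = 48 + 44 = 92 kHz

92


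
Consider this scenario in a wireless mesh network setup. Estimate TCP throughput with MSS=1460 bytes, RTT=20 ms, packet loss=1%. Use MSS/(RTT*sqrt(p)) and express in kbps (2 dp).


Given: MSS = 1460 bytes, RTT = 20 ms, loss = 1%
RTT in seconds = 20 / 1000 = 0.02
Loss rate = 1% = 0.01
sqrt(loss) = sqrt(0.01) = 0.1
Throughput (bytes/s) = 1460 / (0.02 * 0.1) = 730000.0000
Throughput (kbps) = 730000.0000 * 8 / 1000 = 5840.000000 -> 5840.00 kbps (2 dp)

5840.00


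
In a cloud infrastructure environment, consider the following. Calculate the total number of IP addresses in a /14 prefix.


Given: CIDR prefix /14
Host bits = 32 - 14 = 18
Total addresses = 2^18 = 262144

262144


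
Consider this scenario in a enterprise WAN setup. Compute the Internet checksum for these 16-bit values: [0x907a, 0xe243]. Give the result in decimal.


Given words: [0x907a, 0xe243]
Step 1: Sum all words
Raw sum = 36986 + 57923 = 94909
Step 2: Fold carry: (29373 + 1) = 29374
One's complement = ~29374 & 0xFFFF = 36161

36161


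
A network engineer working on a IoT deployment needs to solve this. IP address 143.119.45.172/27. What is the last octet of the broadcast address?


Given: IP = 143.119.45.172, prefix = /27
Host bits = 32 - 27 = 5
Network last octet = 172 AND mask = 160
Host part size = 2^5 - 1 = 31
Broadcast last octet = 160 OR 31 = 191

191


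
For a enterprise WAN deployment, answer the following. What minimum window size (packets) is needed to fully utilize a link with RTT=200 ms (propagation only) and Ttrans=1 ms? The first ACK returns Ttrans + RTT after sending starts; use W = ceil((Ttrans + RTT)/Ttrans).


Given: Ttrans = 1 ms, RTT = 200 ms (= 2 * Tprop, Tprop = 100 ms)
Time until first ACK returns = Ttrans + RTT = 1 + 200 = 201 ms
Need W * Ttrans >= Ttrans + RTT  ->  W >= (Ttrans + RTT) / Ttrans
(Ttrans + RTT) / Ttrans = 201 / 1 = 201
W_min = ceil(201) = 201

201


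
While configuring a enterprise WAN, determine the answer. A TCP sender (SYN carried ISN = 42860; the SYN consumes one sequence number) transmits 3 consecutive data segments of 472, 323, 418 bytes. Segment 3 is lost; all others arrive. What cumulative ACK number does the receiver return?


SYN uses sequence number 42860; first data byte = ISN + 1 = 42861.
Segment 1: SEQ = 42861, len = 472 B, covers [42861, 43332]
Segment 2: SEQ = 43333, len = 323 B, covers [43333, 43655]
Segment 3: SEQ = 43656, len = 418 B, covers [43656, 44073] [LOST]
In-order data received: bytes [42861, 43655] (segments 1..2).
Segment 3 missing -> gap begins at byte 43656.
Cumulative ACK = next expected in-order byte = 42861 + 472 + 323 = 43656

43656


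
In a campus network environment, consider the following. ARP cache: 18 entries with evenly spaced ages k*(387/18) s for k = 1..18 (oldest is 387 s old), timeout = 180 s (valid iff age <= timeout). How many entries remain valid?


Ages are k * 387/18 s for k = 1..18 (spacing = 21.5000 s).
Entry k is valid iff k * 387/18 <= 180 iff k <= 18 * 180 / 387 = 8.3721
n_valid = floor(8.3721) = 8
(n_stale = 18 - 8 = 10)

8


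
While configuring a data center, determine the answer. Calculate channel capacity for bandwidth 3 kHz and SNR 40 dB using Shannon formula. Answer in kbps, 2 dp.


Given: B = 3 kHz, SNR = 40 dB
SNR linear = 10^(40/10) = 10000
1 + SNR = 10001
log2(10001) = 13.2878566418
C = 3 * 1000 * 13.2878566418 = 39863.5699 bps
C = 39.863570 kbps -> 39.86 kbps (2 dp)

39.86


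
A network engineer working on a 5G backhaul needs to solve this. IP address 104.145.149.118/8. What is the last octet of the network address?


Given: IP = 104.145.149.118, prefix = /8
Subnet mask = 255.0.0.0
Last octet of IP: 118
Last octet of mask: 0
Network last octet = 118 AND 0 = 0

0


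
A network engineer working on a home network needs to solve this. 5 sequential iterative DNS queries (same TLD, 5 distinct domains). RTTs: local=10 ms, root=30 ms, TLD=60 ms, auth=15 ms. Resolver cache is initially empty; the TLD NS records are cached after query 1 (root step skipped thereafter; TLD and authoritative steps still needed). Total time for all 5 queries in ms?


Lookup 1 (cold cache): local + root + TLD + auth = 10 + 30 + 60 + 15 = 115 ms
Lookups 2..5 (TLD NS cached -> skip root; new domain -> still ask TLD and auth): local + TLD + auth = 10 + 60 + 15 = 85 ms each
Remaining 4 lookups: 4 * 85 = 340 ms
Total = 115 + 340 = 455 ms

455


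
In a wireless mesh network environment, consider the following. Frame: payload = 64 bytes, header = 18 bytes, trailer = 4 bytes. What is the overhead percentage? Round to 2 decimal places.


Given: payload = 64 B, header = 18 B, trailer = 4 B
Overhead bytes = header + trailer = 18 + 4 = 22
Total frame = payload + overhead = 64 + 22 = 86
Overhead % = 22 / 86 * 100 = 25.5814% -> 25.58% (2 dp)

25.58


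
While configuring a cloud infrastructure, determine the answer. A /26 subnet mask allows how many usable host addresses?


Given: subnet mask /26
Host bits = 32 - 26 = 6
Total addresses = 2^6 = 64
Usable hosts = 64 - 2 (network + broadcast) = 62

62


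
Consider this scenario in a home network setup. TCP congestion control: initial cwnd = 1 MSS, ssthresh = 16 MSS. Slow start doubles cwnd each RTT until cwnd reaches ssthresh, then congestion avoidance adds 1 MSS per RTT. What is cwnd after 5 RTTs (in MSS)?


RTT 0: cwnd = 1 MSS (initial)
RTT 1: cwnd = 2 MSS (slow start, doubled)
RTT 2: cwnd = 4 MSS (slow start, doubled)
RTT 3: cwnd = 8 MSS (slow start, doubled)
RTT 4: cwnd = 16 MSS (slow start, doubled)
RTT 5: cwnd = 17 MSS (congestion avoidance, +1)

17


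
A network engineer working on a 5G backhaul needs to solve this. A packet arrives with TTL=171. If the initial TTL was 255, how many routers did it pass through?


Given: initial TTL = 255, received TTL = 171
Hops = initial TTL - received TTL
Hops = 255 - 171 = 84

84


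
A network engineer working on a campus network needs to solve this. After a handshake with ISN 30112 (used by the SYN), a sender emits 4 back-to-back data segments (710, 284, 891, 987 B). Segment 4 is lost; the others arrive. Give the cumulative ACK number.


SYN uses sequence number 30112; first data byte = ISN + 1 = 30113.
Segment 1: SEQ = 30113, len = 710 B, covers [30113, 30822]
Segment 2: SEQ = 30823, len = 284 B, covers [30823, 31106]
Segment 3: SEQ = 31107, len = 891 B, covers [31107, 31997]
Segment 4: SEQ = 31998, len = 987 B, covers [31998, 32984] [LOST]
In-order data received: bytes [30113, 31997] (segments 1..3).
Segment 4 missing -> gap begins at byte 31998.
Cumulative ACK = next expected in-order byte = 30113 + 710 + 284 + 891 = 31998

31998


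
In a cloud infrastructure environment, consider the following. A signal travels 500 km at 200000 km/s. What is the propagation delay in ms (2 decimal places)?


Given: distance = 500 km, speed = 200000 km/s
Delay = distance / speed = 500 / 200000 seconds
Delay in ms = 500 * 1000 / 200000
Delay = 2.5000 ms
Rounded to 2 dp = 2.50 ms

2.50


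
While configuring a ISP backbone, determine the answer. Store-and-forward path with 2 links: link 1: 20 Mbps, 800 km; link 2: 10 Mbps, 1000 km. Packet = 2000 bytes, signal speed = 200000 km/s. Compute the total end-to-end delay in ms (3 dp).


Packet = 2000 bytes = 16000 bits. Store-and-forward: sum (t_trans + t_prop) per link.
Link 1: t_trans = 16000/(20*10^6) s = 0.8000 ms; t_prop = 800/200000 s = 4.0000 ms; subtotal = 4.8000 ms
Link 2: t_trans = 16000/(10*10^6) s = 1.6000 ms; t_prop = 1000/200000 s = 5.0000 ms; subtotal = 6.6000 ms
End-to-end = 4.8000 + 6.6000 = 11.4000 ms -> 11.400 ms (3 dp)

11.400


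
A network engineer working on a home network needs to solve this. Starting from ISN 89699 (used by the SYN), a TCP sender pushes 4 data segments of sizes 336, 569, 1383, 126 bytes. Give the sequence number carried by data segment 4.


The SYN occupies sequence number ISN = 89699, so the first data byte is ISN + 1 = 89700.
SEQ of data segment i = (ISN + 1) + sum of payload sizes of segments 1..i-1.
Segment 1: SEQ = 89700, payload = 336 bytes
Segment 2: SEQ = 90036, payload = 569 bytes
Segment 3: SEQ = 90605, payload = 1383 bytes
Segment 4: SEQ = 91988, payload = 126 bytes
SEQ of segment 4 = 89700 + 336 + 569 + 1383 = 91988

91988


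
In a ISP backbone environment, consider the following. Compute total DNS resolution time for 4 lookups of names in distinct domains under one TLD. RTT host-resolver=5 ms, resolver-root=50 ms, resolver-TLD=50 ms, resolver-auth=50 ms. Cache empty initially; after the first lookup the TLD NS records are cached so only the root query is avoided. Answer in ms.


Lookup 1 (cold cache): local + root + TLD + auth = 5 + 50 + 50 + 50 = 155 ms
Lookups 2..4 (TLD NS cached -> skip root; new domain -> still ask TLD and auth): local + TLD + auth = 5 + 50 + 50 = 105 ms each
Remaining 3 lookups: 3 * 105 = 315 ms
Total = 155 + 315 = 470 ms

470


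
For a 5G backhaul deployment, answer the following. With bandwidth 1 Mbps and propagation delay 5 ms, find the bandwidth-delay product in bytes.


Given: bandwidth = 1 Mbps, delay = 5 ms
BDP in bits = 1 * 10^6 * 5 / 1000
BDP in bits = 5000
BDP in bytes = 5000 / 8 = 625

625


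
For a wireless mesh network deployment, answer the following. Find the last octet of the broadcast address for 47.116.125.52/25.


Given: IP = 47.116.125.52, prefix = /25
Host bits = 32 - 25 = 7
Network last octet = 52 AND mask = 0
Host part size = 2^7 - 1 = 127
Broadcast last octet = 0 OR 127 = 127

127


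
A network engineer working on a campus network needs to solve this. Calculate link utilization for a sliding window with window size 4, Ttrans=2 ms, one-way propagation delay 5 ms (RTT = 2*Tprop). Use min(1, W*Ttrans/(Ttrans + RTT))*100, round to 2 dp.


Given: W = 4, Ttrans = 2 ms, RTT = 10 ms (= 2 * Tprop, Tprop = 5 ms)
Cycle time = Ttrans + RTT = 2 + 10 = 12 ms (first packet sent until its ACK returns)
W * Ttrans = 4 * 2 = 8 ms of sending per cycle
W * Ttrans / (Ttrans + RTT) = 8 / 12 = 0.666667
U = min(1, 0.666667) = 0.666667
U% = 66.67%

66.67


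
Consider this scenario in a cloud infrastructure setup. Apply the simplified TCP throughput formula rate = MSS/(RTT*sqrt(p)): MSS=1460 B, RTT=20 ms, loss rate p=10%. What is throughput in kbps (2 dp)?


Given: MSS = 1460 bytes, RTT = 20 ms, loss = 10%
RTT in seconds = 20 / 1000 = 0.02
Loss rate = 10% = 0.1
sqrt(loss) = sqrt(0.1) = 0.316227766017
Throughput (bytes/s) = 1460 / (0.02 * 0.316227766017) = 230846.2692
Throughput (kbps) = 230846.2692 * 8 / 1000 = 1846.770154 -> 1846.77 kbps (2 dp)

1846.77


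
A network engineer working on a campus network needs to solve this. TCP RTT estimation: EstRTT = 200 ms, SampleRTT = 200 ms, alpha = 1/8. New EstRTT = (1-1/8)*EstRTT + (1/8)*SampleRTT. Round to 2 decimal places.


Given: EstRTT = 200 ms, SampleRTT = 200 ms, alpha = 1/8
New EstRTT = (1 - alpha) * EstRTT + alpha * SampleRTT
(7/8) * 200 = 175
(1/8) * 200 = 25
New EstRTT = 175 + 25 = 200 ms -> 200.00 ms (2 dp)

200.00


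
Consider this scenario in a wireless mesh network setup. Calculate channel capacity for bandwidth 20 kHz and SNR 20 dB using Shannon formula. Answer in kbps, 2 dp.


Given: B = 20 kHz, SNR = 20 dB
SNR linear = 10^(20/10) = 100
1 + SNR = 101
log2(101) = 6.6582114828
C = 20 * 1000 * 6.6582114828 = 133164.2297 bps
C = 133.164230 kbps -> 133.16 kbps (2 dp)

133.16


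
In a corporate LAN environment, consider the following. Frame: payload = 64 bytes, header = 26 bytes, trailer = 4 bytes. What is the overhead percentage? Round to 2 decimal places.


Given: payload = 64 B, header = 26 B, trailer = 4 B
Overhead bytes = header + trailer = 26 + 4 = 30
Total frame = payload + overhead = 64 + 30 = 94
Overhead % = 30 / 94 * 100 = 31.9149% -> 31.91% (2 dp)

31.91


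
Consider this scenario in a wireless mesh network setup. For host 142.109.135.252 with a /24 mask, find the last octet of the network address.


Given: IP = 142.109.135.252, prefix = /24
Subnet mask = 255.255.255.0
Last octet of IP: 252
Last octet of mask: 0
Network last octet = 252 AND 0 = 0

0


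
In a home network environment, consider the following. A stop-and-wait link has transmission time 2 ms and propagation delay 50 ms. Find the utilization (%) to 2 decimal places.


Given: Ttrans = 2 ms, Tprop = 50 ms
RTT = 2 * Tprop = 2 * 50 = 100 ms
U = Ttrans / (Ttrans + RTT)
U = 2 / (2 + 100)
U = 2 / 102 = 0.019608
U% = 1.96%

1.96


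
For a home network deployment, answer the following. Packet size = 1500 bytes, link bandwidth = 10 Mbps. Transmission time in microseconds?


Given: packet = 1500 bytes, bandwidth = 10 Mbps
Packet in bits = 1500 * 8 = 12000 bits
Bandwidth = 10 * 10^6 = 10000000 bps
Time = 12000 / 10000000 seconds
Time in us = 12000 * 10^6 / 10000000 = 1200

1200


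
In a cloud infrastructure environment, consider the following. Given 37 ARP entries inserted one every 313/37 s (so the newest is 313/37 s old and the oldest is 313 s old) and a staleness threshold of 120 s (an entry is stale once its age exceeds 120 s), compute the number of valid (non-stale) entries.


Ages are k * 313/37 s for k = 1..37 (spacing = 8.4595 s).
Entry k is valid iff k * 313/37 <= 120 iff k <= 37 * 120 / 313 = 14.1853
n_valid = floor(14.1853) = 14
(n_stale = 37 - 14 = 23)

14
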